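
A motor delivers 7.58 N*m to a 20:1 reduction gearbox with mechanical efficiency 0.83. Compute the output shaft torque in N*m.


tau_out = tau_in * N * eta = 7.58 * 20 * 0.83 = 125.8280

125.8280 N*m


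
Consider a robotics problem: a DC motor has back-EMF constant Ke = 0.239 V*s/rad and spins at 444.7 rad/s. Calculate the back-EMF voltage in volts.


V_emf = Ke * omega = 0.239*444.7 = 106.2833

106.2833 V


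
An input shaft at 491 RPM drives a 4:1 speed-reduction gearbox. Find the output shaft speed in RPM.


omega_out = omega_in / N = 491 / 4 = 122.7500

122.7500 RPM


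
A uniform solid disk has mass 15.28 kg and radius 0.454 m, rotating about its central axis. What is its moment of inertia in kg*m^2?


I = (1/2)*m*R^2 = 0.5*15.28*0.454^2 = 1.5747

1.5747 kg*m^2


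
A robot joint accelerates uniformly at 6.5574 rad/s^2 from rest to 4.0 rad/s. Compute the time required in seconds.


t = delta_omega / alpha = 4.0 / 6.5574 = 0.6100

0.6100 s


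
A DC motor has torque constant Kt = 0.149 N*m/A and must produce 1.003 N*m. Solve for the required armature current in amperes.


I = tau / Kt = 1.003/0.149 = 6.7315

6.7315 A


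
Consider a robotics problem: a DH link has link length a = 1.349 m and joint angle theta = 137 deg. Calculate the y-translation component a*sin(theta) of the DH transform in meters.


a*sin(theta) = 1.349*sin(137 deg) = 0.9200

0.9200 m


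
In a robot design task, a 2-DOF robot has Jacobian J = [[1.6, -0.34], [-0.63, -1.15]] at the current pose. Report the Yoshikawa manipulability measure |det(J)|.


det(J) = 1.6*-1.15 - (-0.34)*(-0.63) = -2.0542
|det(J)| = 2.0542

2.0542


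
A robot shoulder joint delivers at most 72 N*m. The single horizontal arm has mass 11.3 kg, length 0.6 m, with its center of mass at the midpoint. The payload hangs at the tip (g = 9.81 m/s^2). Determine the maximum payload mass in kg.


tau_arm = m_arm*g*(L/2) = 11.3*9.81*0.6/2 = 33.2559 N*m
tau_payload = tau_max - tau_arm = 72 - 33.2559 = 38.7441
m_payload = tau_payload / (g*L) = 38.7441 / (9.81*0.6) = 6.5824

6.5824 kg


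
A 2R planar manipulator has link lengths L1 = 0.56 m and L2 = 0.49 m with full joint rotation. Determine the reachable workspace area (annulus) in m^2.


r_max = L1 + L2 = 1.0500, r_min = |L1 - L2| = 0.0700
A = pi*(r_max^2 - r_min^2) = pi*(1.1025 - 0.0049) = 3.4482

3.4482 m^2


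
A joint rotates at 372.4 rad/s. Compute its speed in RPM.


RPM = 372.4 * 60/(2*pi) = 3556.1580

3556.1580 RPM


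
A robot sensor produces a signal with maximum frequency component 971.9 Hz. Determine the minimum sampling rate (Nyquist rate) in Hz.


f_s,min = 2*f_max = 2*971.9 = 1943.8000

1943.8000 Hz


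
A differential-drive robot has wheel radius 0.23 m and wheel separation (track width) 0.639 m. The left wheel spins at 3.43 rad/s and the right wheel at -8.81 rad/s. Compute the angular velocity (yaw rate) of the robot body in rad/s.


omega = r*(wR - wL)/L = 0.23*(-8.81 - (3.43))/0.639 = -4.4056

-4.4056 rad/s


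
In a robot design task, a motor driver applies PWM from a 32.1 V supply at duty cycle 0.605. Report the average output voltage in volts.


V_avg = V_supply * D = 32.1*0.605 = 19.4205

19.4205 V


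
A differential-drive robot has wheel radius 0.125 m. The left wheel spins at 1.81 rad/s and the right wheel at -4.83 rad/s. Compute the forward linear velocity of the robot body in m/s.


v = r*(wR + wL)/2 = 0.125*(-4.83 + 1.81)/2 = -0.1888

-0.1888 m/s


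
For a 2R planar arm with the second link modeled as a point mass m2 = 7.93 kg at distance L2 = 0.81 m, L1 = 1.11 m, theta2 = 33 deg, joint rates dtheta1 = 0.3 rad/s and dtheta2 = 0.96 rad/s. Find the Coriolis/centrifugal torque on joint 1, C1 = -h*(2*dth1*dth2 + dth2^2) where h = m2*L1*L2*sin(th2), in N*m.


h = m2*L1*L2*sin(th2) = 7.93*1.11*0.81*sin(33 deg) = 3.883202
C1 = -h*(2*0.3*0.96 + 0.96^2) = -3.883202*1.4976 = -5.8155

-5.8155 N*m


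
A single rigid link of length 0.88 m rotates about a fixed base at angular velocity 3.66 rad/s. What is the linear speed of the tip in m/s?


v = L*omega = 0.88 * 3.66 = 3.2208

3.2208 m/s


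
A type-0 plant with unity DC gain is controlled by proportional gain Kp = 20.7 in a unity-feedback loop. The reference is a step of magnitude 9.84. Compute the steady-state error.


e_ss = R/(1 + Kp) = 9.84/(1 + 20.7) = 9.84/21.7000 = 0.4535

0.4535


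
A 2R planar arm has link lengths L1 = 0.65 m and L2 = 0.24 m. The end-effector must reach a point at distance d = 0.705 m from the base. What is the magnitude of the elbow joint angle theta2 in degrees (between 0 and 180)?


cos(th2) = (d^2 - L1^2 - L2^2)/(2*L1*L2) = (0.705^2 - 0.65^2 - 0.24^2)/(2*0.65*0.24) = 0.05424679
th2 = acos(0.05424679) = 86.8904 deg

86.8904 degrees


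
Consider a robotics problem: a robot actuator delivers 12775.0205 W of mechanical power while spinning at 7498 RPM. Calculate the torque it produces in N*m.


omega = 7498 * 2*pi/60 = 785.188724 rad/s
tau = P / omega = 12775.0205 / 785.188724 = 16.2700

16.2700 N*m


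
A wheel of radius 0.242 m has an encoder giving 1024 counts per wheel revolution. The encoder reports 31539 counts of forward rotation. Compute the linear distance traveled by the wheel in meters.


revs = 31539/1024 = 30.799805
d = revs * 2*pi*r = 30.799805 * 2*pi*0.242 = 46.8321

46.8321 m


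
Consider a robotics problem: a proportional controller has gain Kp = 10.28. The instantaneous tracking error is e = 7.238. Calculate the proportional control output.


u_P = Kp * e = 10.28 * 7.238 = 74.4066

74.4066


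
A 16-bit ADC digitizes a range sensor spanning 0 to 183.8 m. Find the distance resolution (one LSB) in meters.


res = range / 2^n = 183.8/2^16 = 183.8/65536 = 0.0028

0.0028 m


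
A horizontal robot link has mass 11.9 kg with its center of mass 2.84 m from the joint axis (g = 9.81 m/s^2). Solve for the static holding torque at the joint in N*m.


tau = m*g*L = 11.9 * 9.81 * 2.84 = 331.5388

331.5388 N*m


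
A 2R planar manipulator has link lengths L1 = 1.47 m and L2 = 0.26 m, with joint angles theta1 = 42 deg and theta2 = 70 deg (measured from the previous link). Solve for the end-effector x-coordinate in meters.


x = L1*cos(th1) + L2*cos(th1+th2) = 1.47*cos(42 deg) + 0.26*cos(112 deg) = 0.9950

0.9950 m


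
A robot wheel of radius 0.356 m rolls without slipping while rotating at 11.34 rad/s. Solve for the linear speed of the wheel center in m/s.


v = omega * r = 11.34 * 0.356 = 4.0370

4.0370 m/s


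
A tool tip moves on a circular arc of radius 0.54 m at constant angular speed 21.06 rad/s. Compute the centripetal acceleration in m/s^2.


a_c = omega^2 * r = 21.06^2 * 0.54 = 239.5027

239.5027 m/s^2


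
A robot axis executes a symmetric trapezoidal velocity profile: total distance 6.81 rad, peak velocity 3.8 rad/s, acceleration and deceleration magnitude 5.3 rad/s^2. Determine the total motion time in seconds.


t_acc = v/a = 3.8/5.3 = 0.716981 s
d_acc = v^2/(2a) = 1.362264 rad (each ramp)
d_cruise = 6.81 - 2*1.362264 = 4.085472 rad
t_cruise = 4.085472/3.8 = 1.075124 s
t_total = 2*0.716981 + 1.075124 = 2.5091

2.5091 s


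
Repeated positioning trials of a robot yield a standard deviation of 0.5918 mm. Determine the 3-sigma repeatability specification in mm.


repeatability = 3*sigma = 3*0.5918 = 1.7754

1.7754 mm


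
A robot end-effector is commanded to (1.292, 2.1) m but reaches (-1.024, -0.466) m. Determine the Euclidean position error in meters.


dx = -1.024 - (1.292) = -2.3160, dy = -0.466 - (2.1) = -2.5660
err = sqrt(5.363856 + 6.584356) = 3.4566

3.4566 m


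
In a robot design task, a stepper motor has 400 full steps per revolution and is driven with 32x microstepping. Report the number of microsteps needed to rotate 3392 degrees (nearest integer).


step_size = 360/(400*32) = 360/12800 = 0.028125 deg
n = 3392/(360/12800) = 3392*12800/360 = 120604.4444 -> 120604

120604 steps


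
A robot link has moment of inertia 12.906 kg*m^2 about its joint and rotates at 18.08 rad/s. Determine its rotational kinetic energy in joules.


KE = (1/2)*I*omega^2 = 0.5*12.906*18.08^2 = 2109.3979

2109.3979 J


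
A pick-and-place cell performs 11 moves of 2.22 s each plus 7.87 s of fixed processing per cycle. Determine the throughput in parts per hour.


T_cycle = 11*2.22 + 7.87 = 32.2900 s
rate = 3600/T = 111.4896

111.4896 parts/hour


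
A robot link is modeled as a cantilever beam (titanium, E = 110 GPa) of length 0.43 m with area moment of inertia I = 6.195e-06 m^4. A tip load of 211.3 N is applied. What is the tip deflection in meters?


delta = F*L^3/(3*E*I) = 211.3*0.43^3/(3*1.100e+11*6.195e-06)
      = 16.7998291/2044350 = 8.2177e-06

8.2177e-06 m


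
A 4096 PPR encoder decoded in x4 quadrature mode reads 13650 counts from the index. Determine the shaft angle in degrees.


angle = counts * 360 / (PPR*4) = 13650 * 360 / 16384 = 299.9268

299.9268 degrees


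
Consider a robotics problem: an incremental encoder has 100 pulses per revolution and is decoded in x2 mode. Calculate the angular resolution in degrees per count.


resolution = 360 / (PPR * 2) = 360 / 200 = 1.8000

1.8000 degrees


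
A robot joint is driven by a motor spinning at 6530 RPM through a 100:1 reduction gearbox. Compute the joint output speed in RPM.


omega_joint = omega_motor / N = 6530 / 100 = 65.3000

65.3000 RPM


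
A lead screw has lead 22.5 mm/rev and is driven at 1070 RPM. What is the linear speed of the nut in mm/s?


v = lead * (RPM/60) = 22.5*1070/60 = 401.2500

401.2500 mm/s


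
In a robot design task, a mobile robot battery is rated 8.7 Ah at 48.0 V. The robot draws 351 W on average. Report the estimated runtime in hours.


E = 8.7*48.0 = 417.6000 Wh
t = E/P = 417.6000/351 = 1.1897

1.1897 hours


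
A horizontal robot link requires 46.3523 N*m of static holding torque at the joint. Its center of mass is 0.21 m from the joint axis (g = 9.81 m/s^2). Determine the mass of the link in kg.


m = tau / (g*L) = 46.3523 / (9.81 * 0.21) = 22.5000

22.5000 kg


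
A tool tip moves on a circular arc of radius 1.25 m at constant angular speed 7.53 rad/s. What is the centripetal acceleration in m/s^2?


a_c = omega^2 * r = 7.53^2 * 1.25 = 70.8761

70.8761 m/s^2


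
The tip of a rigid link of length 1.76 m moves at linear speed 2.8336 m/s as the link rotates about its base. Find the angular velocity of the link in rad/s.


omega = v / L = 2.8336 / 1.76 = 1.6100

1.6100 rad/s


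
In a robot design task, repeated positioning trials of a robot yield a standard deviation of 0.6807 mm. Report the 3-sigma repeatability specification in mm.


repeatability = 3*sigma = 3*0.6807 = 2.0421

2.0421 mm


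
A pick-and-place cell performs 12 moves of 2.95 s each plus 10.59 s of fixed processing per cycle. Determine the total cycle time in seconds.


T = 12*2.95 + 10.59 = 45.9900

45.9900 s


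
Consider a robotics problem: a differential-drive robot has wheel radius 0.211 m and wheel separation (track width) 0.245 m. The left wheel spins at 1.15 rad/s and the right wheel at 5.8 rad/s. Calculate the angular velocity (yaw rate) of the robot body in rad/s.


omega = r*(wR - wL)/L = 0.211*(5.8 - (1.15))/0.245 = 4.0047

4.0047 rad/s


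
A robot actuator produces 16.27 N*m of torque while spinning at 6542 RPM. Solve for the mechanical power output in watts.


omega = 6542 * 2*pi/60 = 685.076638 rad/s
P = tau * omega = 16.27 * 685.076638 = 11146.1969

11146.1969 W


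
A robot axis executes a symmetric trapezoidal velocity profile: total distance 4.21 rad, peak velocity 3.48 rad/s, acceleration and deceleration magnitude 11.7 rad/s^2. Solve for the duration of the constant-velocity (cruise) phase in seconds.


t_acc = v/a = 0.297436 s, d_acc = v^2/(2a) = 0.517538 rad each
d_cruise = 4.21 - 2*0.517538 = 3.174924 rad
t_cruise = d_cruise/v = 3.174924/3.48 = 0.9123

0.9123 s


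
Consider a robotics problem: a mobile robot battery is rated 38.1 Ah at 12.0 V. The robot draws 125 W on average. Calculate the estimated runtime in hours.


E = 38.1*12.0 = 457.2000 Wh
t = E/P = 457.2000/125 = 3.6576

3.6576 hours


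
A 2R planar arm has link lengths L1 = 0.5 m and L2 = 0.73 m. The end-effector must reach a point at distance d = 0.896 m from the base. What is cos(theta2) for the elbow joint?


cos(th2) = (d^2 - L1^2 - L2^2)/(2*L1*L2) = (0.896^2 - 0.5^2 - 0.73^2)/(2*0.5*0.73) = 0.0273

0.0273


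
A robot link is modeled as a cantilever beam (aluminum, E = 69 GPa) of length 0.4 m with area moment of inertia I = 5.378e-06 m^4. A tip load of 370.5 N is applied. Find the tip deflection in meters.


delta = F*L^3/(3*E*I) = 370.5*0.4^3/(3*6.900e+10*5.378e-06)
      = 23.712/1113246 = 2.1300e-05

2.1300e-05 m


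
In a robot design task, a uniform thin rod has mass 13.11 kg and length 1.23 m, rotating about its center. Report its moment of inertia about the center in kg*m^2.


I = (1/12)*m*L^2 = (1/12)*13.11*1.23^2 = 1.6528

1.6528 kg*m^2


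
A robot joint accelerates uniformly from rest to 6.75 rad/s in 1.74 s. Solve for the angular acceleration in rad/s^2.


alpha = delta_omega / t = 6.75 / 1.74 = 3.8793

3.8793 rad/s^2


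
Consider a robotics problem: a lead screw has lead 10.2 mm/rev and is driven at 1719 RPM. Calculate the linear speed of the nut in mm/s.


v = lead * (RPM/60) = 10.2*1719/60 = 292.2300

292.2300 mm/s


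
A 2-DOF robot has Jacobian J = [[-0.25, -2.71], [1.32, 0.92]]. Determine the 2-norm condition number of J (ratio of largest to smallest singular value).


JJ^T eigenvalues: trace(JJ^T) = 9.9954, det(JJ^T) = det(J)^2 = 11.20374784
s_max^2 = (9.9954 + sqrt(55.09302980))/2 = 8.70893395
s_min^2 = (9.9954 - sqrt(55.09302980))/2 = 1.28646605
kappa = s_max/s_min = sqrt(8.70893395/1.28646605) = 2.6019

2.6019


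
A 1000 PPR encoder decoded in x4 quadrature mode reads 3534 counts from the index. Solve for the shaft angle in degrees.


angle = counts * 360 / (PPR*4) = 3534 * 360 / 4000 = 318.0600

318.0600 degrees


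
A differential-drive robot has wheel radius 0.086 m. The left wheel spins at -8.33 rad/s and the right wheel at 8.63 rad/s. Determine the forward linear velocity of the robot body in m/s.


v = r*(wR + wL)/2 = 0.086*(8.63 + -8.33)/2 = 0.0129

0.0129 m/s


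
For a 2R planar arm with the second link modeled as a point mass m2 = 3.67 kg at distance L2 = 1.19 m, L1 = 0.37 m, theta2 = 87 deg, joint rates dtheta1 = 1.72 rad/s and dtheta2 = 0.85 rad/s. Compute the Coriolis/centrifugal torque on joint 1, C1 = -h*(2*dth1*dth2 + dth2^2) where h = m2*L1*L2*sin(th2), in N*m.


h = m2*L1*L2*sin(th2) = 3.67*0.37*1.19*sin(87 deg) = 1.613686
C1 = -h*(2*1.72*0.85 + 0.85^2) = -1.613686*3.6465 = -5.8843

-5.8843 N*m


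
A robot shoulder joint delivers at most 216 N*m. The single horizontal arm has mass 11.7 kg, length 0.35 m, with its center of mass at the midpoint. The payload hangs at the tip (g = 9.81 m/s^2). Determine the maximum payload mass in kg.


tau_arm = m_arm*g*(L/2) = 11.7*9.81*0.35/2 = 20.0860 N*m
tau_payload = tau_max - tau_arm = 216 - 20.0860 = 195.9140
m_payload = tau_payload / (g*L) = 195.9140 / (9.81*0.35) = 57.0596

57.0596 kg


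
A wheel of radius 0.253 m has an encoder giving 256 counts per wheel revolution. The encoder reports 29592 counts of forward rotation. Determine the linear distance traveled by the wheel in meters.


revs = 29592/256 = 115.593750
d = revs * 2*pi*r = 115.593750 * 2*pi*0.253 = 183.7531

183.7531 m


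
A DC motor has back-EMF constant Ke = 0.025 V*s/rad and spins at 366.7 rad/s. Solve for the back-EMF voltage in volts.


V_emf = Ke * omega = 0.025*366.7 = 9.1675

9.1675 V


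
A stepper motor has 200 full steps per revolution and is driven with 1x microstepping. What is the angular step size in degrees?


step = 360/(200*1) = 360/200 = 1.8000

1.8000 degrees


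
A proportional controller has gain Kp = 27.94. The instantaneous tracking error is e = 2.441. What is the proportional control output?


u_P = Kp * e = 27.94 * 2.441 = 68.2015

68.2015


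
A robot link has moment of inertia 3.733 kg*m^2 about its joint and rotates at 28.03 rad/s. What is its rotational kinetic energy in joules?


KE = (1/2)*I*omega^2 = 0.5*3.733*28.03^2 = 1466.4734

1466.4734 J


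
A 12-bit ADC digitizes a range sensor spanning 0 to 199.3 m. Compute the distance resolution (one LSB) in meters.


res = range / 2^n = 199.3/2^12 = 199.3/4096 = 0.0487

0.0487 m


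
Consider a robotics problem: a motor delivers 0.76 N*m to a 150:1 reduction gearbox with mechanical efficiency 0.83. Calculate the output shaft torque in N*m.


tau_out = tau_in * N * eta = 0.76 * 150 * 0.83 = 94.6200

94.6200 N*m


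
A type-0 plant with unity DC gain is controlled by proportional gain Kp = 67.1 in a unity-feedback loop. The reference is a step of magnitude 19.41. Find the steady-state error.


e_ss = R/(1 + Kp) = 19.41/(1 + 67.1) = 19.41/68.1000 = 0.2850

0.2850


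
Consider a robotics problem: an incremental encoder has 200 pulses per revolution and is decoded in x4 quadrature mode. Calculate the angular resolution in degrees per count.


resolution = 360 / (PPR * 4) = 360 / 800 = 0.4500

0.4500 degrees


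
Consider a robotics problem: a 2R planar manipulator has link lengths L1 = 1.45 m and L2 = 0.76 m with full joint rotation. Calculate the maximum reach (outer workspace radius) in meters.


r_max = L1 + L2 = 1.45 + 0.76 = 2.2100

2.2100 m


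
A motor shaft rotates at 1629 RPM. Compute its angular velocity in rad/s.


omega = 1629 * 2*pi/60 = 170.5885

170.5885 rad/s


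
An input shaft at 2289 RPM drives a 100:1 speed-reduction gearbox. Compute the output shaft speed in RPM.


omega_out = omega_in / N = 2289 / 100 = 22.8900

22.8900 RPM


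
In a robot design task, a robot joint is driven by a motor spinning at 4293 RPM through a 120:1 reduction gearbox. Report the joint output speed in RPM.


omega_joint = omega_motor / N = 4293 / 120 = 35.7750

35.7750 RPM


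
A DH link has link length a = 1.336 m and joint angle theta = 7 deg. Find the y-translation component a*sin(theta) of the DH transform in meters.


a*sin(theta) = 1.336*sin(7 deg) = 0.1628

0.1628 m


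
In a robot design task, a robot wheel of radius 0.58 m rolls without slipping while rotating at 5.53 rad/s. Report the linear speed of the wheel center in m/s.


v = omega * r = 5.53 * 0.58 = 3.2074

3.2074 m/s


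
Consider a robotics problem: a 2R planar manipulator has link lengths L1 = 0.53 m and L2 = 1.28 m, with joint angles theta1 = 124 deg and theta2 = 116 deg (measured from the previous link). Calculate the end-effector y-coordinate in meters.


y = L1*sin(th1) + L2*sin(th1+th2) = 0.53*sin(124 deg) + 1.28*sin(240 deg) = -0.6691

-0.6691 m


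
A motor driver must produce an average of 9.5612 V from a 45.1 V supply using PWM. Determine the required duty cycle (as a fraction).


D = V_avg/V_supply = 9.5612/45.1 = 0.2120

0.2120


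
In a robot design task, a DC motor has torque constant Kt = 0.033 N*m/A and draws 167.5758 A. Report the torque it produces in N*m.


tau = Kt * I = 0.033*167.5758 = 5.5300

5.5300 N*m


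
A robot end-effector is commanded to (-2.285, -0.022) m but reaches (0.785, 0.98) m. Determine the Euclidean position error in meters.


dx = 0.785 - (-2.285) = 3.0700, dy = 0.98 - (-0.022) = 1.0020
err = sqrt(9.424900 + 1.004004) = 3.2294

3.2294 m


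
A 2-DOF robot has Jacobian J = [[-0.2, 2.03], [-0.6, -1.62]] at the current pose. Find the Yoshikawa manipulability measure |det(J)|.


det(J) = -0.2*-1.62 - (2.03)*(-0.6) = 1.5420
|det(J)| = 1.5420

1.5420


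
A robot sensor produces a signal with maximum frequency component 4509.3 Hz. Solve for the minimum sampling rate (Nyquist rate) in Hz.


f_s,min = 2*f_max = 2*4509.3 = 9018.6000

9018.6000 Hz


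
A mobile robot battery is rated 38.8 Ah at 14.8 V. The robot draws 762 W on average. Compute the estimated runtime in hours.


E = 38.8*14.8 = 574.2400 Wh
t = E/P = 574.2400/762 = 0.7536

0.7536 hours


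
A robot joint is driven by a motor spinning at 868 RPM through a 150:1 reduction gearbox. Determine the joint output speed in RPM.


omega_joint = omega_motor / N = 868 / 150 = 5.7867

5.7867 RPM


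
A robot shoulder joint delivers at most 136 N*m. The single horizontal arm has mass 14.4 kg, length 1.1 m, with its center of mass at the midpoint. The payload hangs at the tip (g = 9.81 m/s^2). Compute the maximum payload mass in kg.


tau_arm = m_arm*g*(L/2) = 14.4*9.81*1.1/2 = 77.6952 N*m
tau_payload = tau_max - tau_arm = 136 - 77.6952 = 58.3048
m_payload = tau_payload / (g*L) = 58.3048 / (9.81*1.1) = 5.4031

5.4031 kg


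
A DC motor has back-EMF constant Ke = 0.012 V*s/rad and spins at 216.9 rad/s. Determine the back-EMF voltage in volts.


V_emf = Ke * omega = 0.012*216.9 = 2.6028

2.6028 V


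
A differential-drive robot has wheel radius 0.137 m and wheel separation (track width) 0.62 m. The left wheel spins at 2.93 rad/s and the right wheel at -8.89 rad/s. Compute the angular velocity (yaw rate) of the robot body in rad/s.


omega = r*(wR - wL)/L = 0.137*(-8.89 - (2.93))/0.62 = -2.6118

-2.6118 rad/s


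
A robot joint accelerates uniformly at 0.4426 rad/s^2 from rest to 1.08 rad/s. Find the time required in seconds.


t = delta_omega / alpha = 1.08 / 0.4426 = 2.4401

2.4401 s


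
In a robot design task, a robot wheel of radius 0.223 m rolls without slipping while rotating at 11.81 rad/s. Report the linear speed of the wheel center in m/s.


v = omega * r = 11.81 * 0.223 = 2.6336

2.6336 m/s


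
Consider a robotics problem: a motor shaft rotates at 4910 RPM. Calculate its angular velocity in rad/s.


omega = 4910 * 2*pi/60 = 514.1740

514.1740 rad/s


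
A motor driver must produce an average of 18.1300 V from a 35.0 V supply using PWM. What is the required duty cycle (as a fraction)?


D = V_avg/V_supply = 18.1300/35.0 = 0.5180

0.5180


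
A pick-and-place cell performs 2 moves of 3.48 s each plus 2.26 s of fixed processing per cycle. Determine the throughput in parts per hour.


T_cycle = 2*3.48 + 2.26 = 9.2200 s
rate = 3600/T = 390.4555

390.4555 parts/hour


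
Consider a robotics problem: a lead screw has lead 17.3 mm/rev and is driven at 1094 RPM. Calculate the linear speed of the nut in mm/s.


v = lead * (RPM/60) = 17.3*1094/60 = 315.4367

315.4367 mm/s


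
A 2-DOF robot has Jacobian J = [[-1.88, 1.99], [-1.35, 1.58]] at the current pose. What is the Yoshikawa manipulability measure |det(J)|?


det(J) = -1.88*1.58 - (1.99)*(-1.35) = -0.2839
|det(J)| = 0.2839

0.2839


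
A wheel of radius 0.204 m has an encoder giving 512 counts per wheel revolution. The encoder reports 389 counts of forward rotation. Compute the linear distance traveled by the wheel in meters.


revs = 389/512 = 0.759766
d = revs * 2*pi*r = 0.759766 * 2*pi*0.204 = 0.9738

0.9738 m


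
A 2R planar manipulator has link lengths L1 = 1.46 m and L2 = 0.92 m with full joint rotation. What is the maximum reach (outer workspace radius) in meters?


r_max = L1 + L2 = 1.46 + 0.92 = 2.3800

2.3800 m


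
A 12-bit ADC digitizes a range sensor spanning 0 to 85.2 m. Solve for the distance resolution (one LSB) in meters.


res = range / 2^n = 85.2/2^12 = 85.2/4096 = 0.0208

0.0208 m


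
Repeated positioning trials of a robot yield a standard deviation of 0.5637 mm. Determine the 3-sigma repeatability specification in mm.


repeatability = 3*sigma = 3*0.5637 = 1.6911

1.6911 mm


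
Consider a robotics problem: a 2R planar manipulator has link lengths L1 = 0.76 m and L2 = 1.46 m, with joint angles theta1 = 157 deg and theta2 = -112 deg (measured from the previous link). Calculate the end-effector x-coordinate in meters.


x = L1*cos(th1) + L2*cos(th1+th2) = 0.76*cos(157 deg) + 1.46*cos(45 deg) = 0.3328

0.3328 m


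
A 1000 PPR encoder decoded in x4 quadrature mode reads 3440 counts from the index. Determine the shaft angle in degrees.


angle = counts * 360 / (PPR*4) = 3440 * 360 / 4000 = 309.6000

309.6000 degrees


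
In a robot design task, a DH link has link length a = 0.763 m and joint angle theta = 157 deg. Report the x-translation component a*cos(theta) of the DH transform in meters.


a*cos(theta) = 0.763*cos(157 deg) = -0.7023

-0.7023 m


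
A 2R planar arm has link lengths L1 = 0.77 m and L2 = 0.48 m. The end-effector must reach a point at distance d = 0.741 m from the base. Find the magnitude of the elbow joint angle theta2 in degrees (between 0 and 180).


cos(th2) = (d^2 - L1^2 - L2^2)/(2*L1*L2) = (0.741^2 - 0.77^2 - 0.48^2)/(2*0.77*0.48) = -0.37096726
th2 = acos(-0.37096726) = 111.7753 deg

111.7753 degrees


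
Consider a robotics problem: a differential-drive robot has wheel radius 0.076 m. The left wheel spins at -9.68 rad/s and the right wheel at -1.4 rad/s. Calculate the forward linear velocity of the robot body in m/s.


v = r*(wR + wL)/2 = 0.076*(-1.4 + -9.68)/2 = -0.4210

-0.4210 m/s


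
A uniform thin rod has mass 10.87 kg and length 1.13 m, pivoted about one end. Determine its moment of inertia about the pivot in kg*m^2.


I = (1/3)*m*L^2 = (1/3)*10.87*1.13^2 = 4.6266

4.6266 kg*m^2


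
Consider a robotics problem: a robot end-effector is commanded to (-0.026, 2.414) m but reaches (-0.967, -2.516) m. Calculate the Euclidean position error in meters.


dx = -0.967 - (-0.026) = -0.9410, dy = -2.516 - (2.414) = -4.9300
err = sqrt(0.885481 + 24.304900) = 5.0190

5.0190 m


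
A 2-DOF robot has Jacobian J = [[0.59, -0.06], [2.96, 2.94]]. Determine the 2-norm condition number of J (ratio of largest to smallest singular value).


JJ^T eigenvalues: trace(JJ^T) = 17.7569, det(JJ^T) = det(J)^2 = 3.65650884
s_max^2 = (17.7569 + sqrt(300.68146225))/2 = 17.54853452
s_min^2 = (17.7569 - sqrt(300.68146225))/2 = 0.20836548
kappa = s_max/s_min = sqrt(17.54853452/0.20836548) = 9.1771

9.1771


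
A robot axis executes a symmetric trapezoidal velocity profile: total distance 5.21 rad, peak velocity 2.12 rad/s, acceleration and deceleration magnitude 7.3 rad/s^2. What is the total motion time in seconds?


t_acc = v/a = 2.12/7.3 = 0.290411 s
d_acc = v^2/(2a) = 0.307836 rad (each ramp)
d_cruise = 5.21 - 2*0.307836 = 4.594328 rad
t_cruise = 4.594328/2.12 = 2.167136 s
t_total = 2*0.290411 + 2.167136 = 2.7480

2.7480 s


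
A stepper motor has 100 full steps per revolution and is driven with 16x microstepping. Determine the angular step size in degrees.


step = 360/(100*16) = 360/1600 = 0.2250

0.2250 degrees


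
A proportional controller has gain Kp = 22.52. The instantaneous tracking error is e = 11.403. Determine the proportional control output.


u_P = Kp * e = 22.52 * 11.403 = 256.7956

256.7956


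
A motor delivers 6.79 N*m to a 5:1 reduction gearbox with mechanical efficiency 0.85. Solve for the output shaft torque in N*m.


tau_out = tau_in * N * eta = 6.79 * 5 * 0.85 = 28.8575

28.8575 N*m


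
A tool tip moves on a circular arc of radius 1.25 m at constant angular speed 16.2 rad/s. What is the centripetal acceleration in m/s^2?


a_c = omega^2 * r = 16.2^2 * 1.25 = 328.0500

328.0500 m/s^2


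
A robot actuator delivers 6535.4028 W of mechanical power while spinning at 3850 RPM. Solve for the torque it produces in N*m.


omega = 3850 * 2*pi/60 = 403.171057 rad/s
tau = P / omega = 6535.4028 / 403.171057 = 16.2100

16.2100 N*m


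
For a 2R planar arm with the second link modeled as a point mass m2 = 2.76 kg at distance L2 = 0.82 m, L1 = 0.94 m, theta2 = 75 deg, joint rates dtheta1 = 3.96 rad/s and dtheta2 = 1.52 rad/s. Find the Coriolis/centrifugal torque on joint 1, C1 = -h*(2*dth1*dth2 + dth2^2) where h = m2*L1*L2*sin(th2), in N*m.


h = m2*L1*L2*sin(th2) = 2.76*0.94*0.82*sin(75 deg) = 2.054918
C1 = -h*(2*3.96*1.52 + 1.52^2) = -2.054918*14.3488 = -29.4856

-29.4856 N*m


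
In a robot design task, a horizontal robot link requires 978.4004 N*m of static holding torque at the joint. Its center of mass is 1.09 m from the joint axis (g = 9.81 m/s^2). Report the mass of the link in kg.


m = tau / (g*L) = 978.4004 / (9.81 * 1.09) = 91.5000

91.5000 kg


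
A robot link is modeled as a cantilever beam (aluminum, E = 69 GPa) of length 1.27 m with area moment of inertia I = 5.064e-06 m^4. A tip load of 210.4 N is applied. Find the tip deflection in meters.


delta = F*L^3/(3*E*I) = 210.4*1.27^3/(3*6.900e+10*5.064e-06)
      = 430.9797832/1048248 = 4.1114e-04

4.1114e-04 m


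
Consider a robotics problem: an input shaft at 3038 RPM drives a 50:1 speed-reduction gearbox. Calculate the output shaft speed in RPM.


omega_out = omega_in / N = 3038 / 50 = 60.7600

60.7600 RPM


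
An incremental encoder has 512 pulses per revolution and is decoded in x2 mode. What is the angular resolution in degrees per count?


resolution = 360 / (PPR * 2) = 360 / 1024 = 0.3516

0.3516 degrees


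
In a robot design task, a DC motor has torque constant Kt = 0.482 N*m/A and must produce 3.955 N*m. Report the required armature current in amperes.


I = tau / Kt = 3.955/0.482 = 8.2054

8.2054 A


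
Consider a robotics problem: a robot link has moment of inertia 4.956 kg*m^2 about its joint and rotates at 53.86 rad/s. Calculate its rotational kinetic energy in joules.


KE = (1/2)*I*omega^2 = 0.5*4.956*53.86^2 = 7188.4292

7188.4292 J


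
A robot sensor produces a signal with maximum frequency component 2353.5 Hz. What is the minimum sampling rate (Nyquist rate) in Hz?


f_s,min = 2*f_max = 2*2353.5 = 4707.0000

4707.0000 Hz


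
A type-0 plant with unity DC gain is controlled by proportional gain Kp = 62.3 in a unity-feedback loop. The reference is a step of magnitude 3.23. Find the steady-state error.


e_ss = R/(1 + Kp) = 3.23/(1 + 62.3) = 3.23/63.3000 = 0.0510

0.0510


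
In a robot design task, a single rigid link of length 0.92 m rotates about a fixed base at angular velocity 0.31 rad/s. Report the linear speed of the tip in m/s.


v = L*omega = 0.92 * 0.31 = 0.2852

0.2852 m/s


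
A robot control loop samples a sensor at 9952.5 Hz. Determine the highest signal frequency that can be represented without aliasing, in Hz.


f_max = f_s/2 = 9952.5/2 = 4976.2500

4976.2500 Hz


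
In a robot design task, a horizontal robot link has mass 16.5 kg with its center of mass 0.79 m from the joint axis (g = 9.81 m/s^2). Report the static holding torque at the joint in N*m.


tau = m*g*L = 16.5 * 9.81 * 0.79 = 127.8734

127.8734 N*m


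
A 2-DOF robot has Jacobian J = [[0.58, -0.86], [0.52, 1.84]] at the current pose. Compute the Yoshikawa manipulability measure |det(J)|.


det(J) = 0.58*1.84 - (-0.86)*(0.52) = 1.5144
|det(J)| = 1.5144

1.5144


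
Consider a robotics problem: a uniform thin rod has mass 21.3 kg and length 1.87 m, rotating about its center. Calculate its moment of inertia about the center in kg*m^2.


I = (1/12)*m*L^2 = (1/12)*21.3*1.87^2 = 6.2070

6.2070 kg*m^2


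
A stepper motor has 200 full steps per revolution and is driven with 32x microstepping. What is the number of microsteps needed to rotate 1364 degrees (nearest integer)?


step_size = 360/(200*32) = 360/6400 = 0.056250 deg
n = 1364/(360/6400) = 1364*6400/360 = 24248.8889 -> 24249

24249 steps


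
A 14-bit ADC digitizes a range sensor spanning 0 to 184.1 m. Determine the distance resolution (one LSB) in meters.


res = range / 2^n = 184.1/2^14 = 184.1/16384 = 0.0112

0.0112 m


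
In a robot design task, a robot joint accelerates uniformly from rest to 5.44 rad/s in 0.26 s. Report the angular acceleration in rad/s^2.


alpha = delta_omega / t = 5.44 / 0.26 = 20.9231

20.9231 rad/s^2


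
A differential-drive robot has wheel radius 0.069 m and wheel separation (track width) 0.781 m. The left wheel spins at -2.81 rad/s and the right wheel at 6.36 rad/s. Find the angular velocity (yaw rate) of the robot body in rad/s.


omega = r*(wR - wL)/L = 0.069*(6.36 - (-2.81))/0.781 = 0.8102

0.8102 rad/s


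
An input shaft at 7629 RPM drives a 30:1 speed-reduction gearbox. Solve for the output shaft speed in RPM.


omega_out = omega_in / N = 7629 / 30 = 254.3000

254.3000 RPM


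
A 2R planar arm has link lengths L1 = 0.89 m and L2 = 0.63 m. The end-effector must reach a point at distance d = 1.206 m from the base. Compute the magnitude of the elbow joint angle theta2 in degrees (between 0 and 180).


cos(th2) = (d^2 - L1^2 - L2^2)/(2*L1*L2) = (1.206^2 - 0.89^2 - 0.63^2)/(2*0.89*0.63) = 0.23670055
th2 = acos(0.23670055) = 76.3081 deg

76.3081 degrees


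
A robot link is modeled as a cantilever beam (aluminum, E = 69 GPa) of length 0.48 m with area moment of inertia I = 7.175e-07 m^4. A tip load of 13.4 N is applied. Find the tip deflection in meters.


delta = F*L^3/(3*E*I) = 13.4*0.48^3/(3*6.900e+10*7.175e-07)
      = 1.4819328/148522.5 = 9.9778e-06

9.9778e-06 m


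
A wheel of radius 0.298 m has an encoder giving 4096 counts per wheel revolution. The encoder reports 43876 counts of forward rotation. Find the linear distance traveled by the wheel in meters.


revs = 43876/4096 = 10.711914
d = revs * 2*pi*r = 10.711914 * 2*pi*0.298 = 20.0569

20.0569 m


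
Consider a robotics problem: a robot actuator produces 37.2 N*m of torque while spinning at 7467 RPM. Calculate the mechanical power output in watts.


omega = 7467 * 2*pi/60 = 781.942411 rad/s
P = tau * omega = 37.2 * 781.942411 = 29088.2577

29088.2577 W


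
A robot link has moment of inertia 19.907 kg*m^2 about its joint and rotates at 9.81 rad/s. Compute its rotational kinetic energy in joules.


KE = (1/2)*I*omega^2 = 0.5*19.907*9.81^2 = 957.8860

957.8860 J


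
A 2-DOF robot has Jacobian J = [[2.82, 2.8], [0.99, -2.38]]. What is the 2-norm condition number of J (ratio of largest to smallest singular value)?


JJ^T eigenvalues: trace(JJ^T) = 22.4369, det(JJ^T) = det(J)^2 = 89.93866896
s_max^2 = (22.4369 + sqrt(143.65980577))/2 = 17.21135843
s_min^2 = (22.4369 - sqrt(143.65980577))/2 = 5.22554157
kappa = s_max/s_min = sqrt(17.21135843/5.22554157) = 1.8149

1.8149


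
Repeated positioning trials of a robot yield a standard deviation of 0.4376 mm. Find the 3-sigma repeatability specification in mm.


repeatability = 3*sigma = 3*0.4376 = 1.3128

1.3128 mm


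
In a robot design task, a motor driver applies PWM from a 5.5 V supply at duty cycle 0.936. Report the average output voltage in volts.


V_avg = V_supply * D = 5.5*0.936 = 5.1480

5.1480 V


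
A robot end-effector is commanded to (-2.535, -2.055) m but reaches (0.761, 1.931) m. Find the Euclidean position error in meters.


dx = 0.761 - (-2.535) = 3.2960, dy = 1.931 - (-2.055) = 3.9860
err = sqrt(10.863616 + 15.888196) = 5.1722

5.1722 m


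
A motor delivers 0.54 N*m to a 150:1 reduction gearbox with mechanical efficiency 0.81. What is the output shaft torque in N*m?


tau_out = tau_in * N * eta = 0.54 * 150 * 0.81 = 65.6100

65.6100 N*m


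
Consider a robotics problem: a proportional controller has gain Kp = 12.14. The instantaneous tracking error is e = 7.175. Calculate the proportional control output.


u_P = Kp * e = 12.14 * 7.175 = 87.1045

87.1045


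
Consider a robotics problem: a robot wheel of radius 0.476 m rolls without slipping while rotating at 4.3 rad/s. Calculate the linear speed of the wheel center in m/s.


v = omega * r = 4.3 * 0.476 = 2.0468

2.0468 m/s


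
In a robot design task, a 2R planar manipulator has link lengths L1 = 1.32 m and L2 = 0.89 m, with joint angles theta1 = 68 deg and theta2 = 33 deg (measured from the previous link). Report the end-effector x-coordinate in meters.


x = L1*cos(th1) + L2*cos(th1+th2) = 1.32*cos(68 deg) + 0.89*cos(101 deg) = 0.3247

0.3247 m


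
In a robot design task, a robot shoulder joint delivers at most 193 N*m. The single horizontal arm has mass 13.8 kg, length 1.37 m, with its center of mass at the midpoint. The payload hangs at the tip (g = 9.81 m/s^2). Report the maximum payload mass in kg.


tau_arm = m_arm*g*(L/2) = 13.8*9.81*1.37/2 = 92.7339 N*m
tau_payload = tau_max - tau_arm = 193 - 92.7339 = 100.2661
m_payload = tau_payload / (g*L) = 100.2661 / (9.81*1.37) = 7.4604

7.4604 kg


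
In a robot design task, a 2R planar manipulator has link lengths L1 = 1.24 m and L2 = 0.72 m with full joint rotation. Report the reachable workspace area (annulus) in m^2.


r_max = L1 + L2 = 1.9600, r_min = |L1 - L2| = 0.5200
A = pi*(r_max^2 - r_min^2) = pi*(3.8416 - 0.2704) = 11.2193

11.2193 m^2


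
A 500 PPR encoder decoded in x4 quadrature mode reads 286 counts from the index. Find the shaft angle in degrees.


angle = counts * 360 / (PPR*4) = 286 * 360 / 2000 = 51.4800

51.4800 degrees


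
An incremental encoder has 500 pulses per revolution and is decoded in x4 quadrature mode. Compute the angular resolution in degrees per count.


resolution = 360 / (PPR * 4) = 360 / 2000 = 0.1800

0.1800 degrees


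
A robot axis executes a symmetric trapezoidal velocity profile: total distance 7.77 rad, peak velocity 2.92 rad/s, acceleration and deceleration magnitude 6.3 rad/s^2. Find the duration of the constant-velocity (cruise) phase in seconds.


t_acc = v/a = 0.463492 s, d_acc = v^2/(2a) = 0.676698 rad each
d_cruise = 7.77 - 2*0.676698 = 6.416604 rad
t_cruise = d_cruise/v = 6.416604/2.92 = 2.1975

2.1975 s


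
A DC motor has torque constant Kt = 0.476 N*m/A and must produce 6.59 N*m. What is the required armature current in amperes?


I = tau / Kt = 6.59/0.476 = 13.8445

13.8445 A


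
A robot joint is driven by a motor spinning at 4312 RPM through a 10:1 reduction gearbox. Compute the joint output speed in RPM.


omega_joint = omega_motor / N = 4312 / 10 = 431.2000

431.2000 RPM


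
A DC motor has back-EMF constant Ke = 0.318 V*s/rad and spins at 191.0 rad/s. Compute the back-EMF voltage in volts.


V_emf = Ke * omega = 0.318*191.0 = 60.7380

60.7380 V


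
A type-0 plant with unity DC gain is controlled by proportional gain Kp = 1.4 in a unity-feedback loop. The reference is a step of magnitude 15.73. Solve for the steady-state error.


e_ss = R/(1 + Kp) = 15.73/(1 + 1.4) = 15.73/2.4000 = 6.5542

6.5542


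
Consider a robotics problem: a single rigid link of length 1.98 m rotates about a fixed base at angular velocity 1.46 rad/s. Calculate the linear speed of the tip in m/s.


v = L*omega = 1.98 * 1.46 = 2.8908

2.8908 m/s


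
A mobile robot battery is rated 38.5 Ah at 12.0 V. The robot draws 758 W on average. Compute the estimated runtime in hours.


E = 38.5*12.0 = 462.0000 Wh
t = E/P = 462.0000/758 = 0.6095

0.6095 hours


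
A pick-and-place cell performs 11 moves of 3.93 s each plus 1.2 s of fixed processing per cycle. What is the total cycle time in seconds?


T = 11*3.93 + 1.2 = 44.4300

44.4300 s


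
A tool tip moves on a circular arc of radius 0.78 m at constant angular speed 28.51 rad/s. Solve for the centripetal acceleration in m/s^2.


a_c = omega^2 * r = 28.51^2 * 0.78 = 633.9997

633.9997 m/s^2


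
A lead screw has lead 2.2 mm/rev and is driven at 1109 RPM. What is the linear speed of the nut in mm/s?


v = lead * (RPM/60) = 2.2*1109/60 = 40.6633

40.6633 mm/s


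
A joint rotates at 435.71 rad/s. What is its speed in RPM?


RPM = 435.71 * 60/(2*pi) = 4160.7240

4160.7240 RPM


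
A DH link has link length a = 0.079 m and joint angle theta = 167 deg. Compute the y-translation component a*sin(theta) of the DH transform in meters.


a*sin(theta) = 0.079*sin(167 deg) = 0.0178

0.0178 m
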